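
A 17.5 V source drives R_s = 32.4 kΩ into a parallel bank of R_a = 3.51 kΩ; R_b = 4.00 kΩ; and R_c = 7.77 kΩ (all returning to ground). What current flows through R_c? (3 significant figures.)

I ≈ 0.100 mA

Combine the parallel branches: R_p = (1/3.51 + 1/4.00 + 1/7.77)⁻¹ = 1.507 kΩ.
V_A = 17.5 × 1.507/33.91 = 0.7778 V.
I(R_c) = V_A / R_c = 0.7778/7.77 = 0.1001 mA.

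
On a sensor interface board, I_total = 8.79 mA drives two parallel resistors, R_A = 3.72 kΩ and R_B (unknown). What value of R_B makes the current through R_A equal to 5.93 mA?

R_B ≈ 7.71 kΩ

Two-branch current divider: I_A = I_total · R_B/(R_A + R_B).
5.93/8.79 = R_B/(R_A + R_B) → R_B = R_A · (0.6746)/(1 − 0.6746) = 3.72 × 2.073 = 7.713 kΩ.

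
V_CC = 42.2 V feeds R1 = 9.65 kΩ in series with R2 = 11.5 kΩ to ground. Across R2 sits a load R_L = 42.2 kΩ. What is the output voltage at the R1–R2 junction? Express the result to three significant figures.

V_out ≈ 20.4 V

The load sits in parallel with R2, giving an effective lower resistance R2' = R2·R_L/(R2+R_L) = 9.037 kΩ.
Then V_out = V_CC · R2'/(R1 + R2') = 42.2 × 9.037/18.69 = 20.41 V.
(Unloaded it would be 22.9 V; the load pulls it down.)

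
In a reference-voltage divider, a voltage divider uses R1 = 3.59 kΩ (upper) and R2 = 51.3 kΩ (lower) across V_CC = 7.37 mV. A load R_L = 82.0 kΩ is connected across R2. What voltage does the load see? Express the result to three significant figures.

V_out ≈ 6.62 mV

The load sits in parallel with R2, giving an effective lower resistance R2' = R2·R_L/(R2+R_L) = 31.56 kΩ.
Now apply the divider: V_out = 7.37 × 0.8979 = 6.617 mV.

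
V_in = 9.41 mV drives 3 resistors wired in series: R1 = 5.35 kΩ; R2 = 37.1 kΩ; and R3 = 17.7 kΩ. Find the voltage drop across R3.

ΣR = 5.35 + 37.1 + 17.7 = 60.15 kΩ.
Voltage divider: V = V_in · (17.70 / 60.15) = 9.41 × 0.2943 = 2.769 mV.

V ≈ 2.77 mV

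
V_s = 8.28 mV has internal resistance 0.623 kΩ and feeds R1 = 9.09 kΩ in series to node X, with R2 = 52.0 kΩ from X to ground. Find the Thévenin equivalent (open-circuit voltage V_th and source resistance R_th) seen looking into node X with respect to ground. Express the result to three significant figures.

R1' = 0.623 + 9.09 = 9.713 kΩ (source resistance + R1).
With X open, the divider is unloaded: V_th = 8.28 × 52.0/61.71 = 6.977 mV.
With V_s suppressed (replaced by a short), R_th = R1' ‖ R2 = (9.713 × 52.0)/(9.713 + 52.0) = 8.184 kΩ.

V_th ≈ 6.98 mV, R_th ≈ 8.18 kΩ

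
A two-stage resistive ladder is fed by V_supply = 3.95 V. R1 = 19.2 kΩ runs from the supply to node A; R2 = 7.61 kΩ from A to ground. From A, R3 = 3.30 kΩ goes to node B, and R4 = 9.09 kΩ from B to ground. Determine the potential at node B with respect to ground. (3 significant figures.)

Node A sees R2 in parallel with the series input of stage 2, R3 + R4 = 12.39 kΩ.
R2 ‖ (R3+R4) = 4.714 kΩ.
First divider: V_A = V_supply · 4.714/(19.2 + 4.714) = 0.7787 V.
V_B = V_A × 0.7337 = 0.5713 V.

V_B ≈ 0.571 V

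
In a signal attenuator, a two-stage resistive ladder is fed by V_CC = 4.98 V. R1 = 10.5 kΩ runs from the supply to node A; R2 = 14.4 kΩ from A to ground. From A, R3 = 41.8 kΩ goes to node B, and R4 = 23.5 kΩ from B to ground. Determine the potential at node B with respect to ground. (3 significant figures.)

Node A sees R2 in parallel with the series input of stage 2, R3 + R4 = 65.30 kΩ.
R2 ‖ (R3+R4) = 11.80 kΩ.
V_A = 4.98 × 11.80/(10.5 + 11.80) = 2.635 V.
Stage 2 is unloaded, so V_B = V_A · R4/(R3+R4) = 2.635 × 23.5/65.30 = 0.9483 V.

V_B ≈ 0.948 V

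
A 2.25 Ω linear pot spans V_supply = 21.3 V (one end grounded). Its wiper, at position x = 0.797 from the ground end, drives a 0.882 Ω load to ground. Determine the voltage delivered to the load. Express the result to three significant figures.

Lower segment x·R_p = 1.793 Ω; upper segment (1−x)·R_p = 0.4567 Ω.
Lower segment in parallel with the load: 1.793 ‖ 0.882 = 0.5912 Ω.
Then V_out = V_supply · 0.5912/(0.4567 + 0.5912) = 12.02 V.
(Unloaded: V_out = x·V_supply = 17.0 V.)

V_out ≈ 12.0 V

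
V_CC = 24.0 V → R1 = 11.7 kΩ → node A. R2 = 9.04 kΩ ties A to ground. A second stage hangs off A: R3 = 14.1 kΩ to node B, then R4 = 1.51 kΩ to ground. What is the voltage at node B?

V_B ≈ 0.763 V

The second stage (R3 + R4 = 15.61 kΩ) loads node A in parallel with R2.
Effective lower resistance at A: R2 ‖ 15.61 = 5.725 kΩ.
So V_A = 24.0 × 0.3285 = 7.885 V.
Then the unloaded second divider: V_B = V_A × R4/(R3+R4) = 7.885 × 0.09673 = 0.7627 V.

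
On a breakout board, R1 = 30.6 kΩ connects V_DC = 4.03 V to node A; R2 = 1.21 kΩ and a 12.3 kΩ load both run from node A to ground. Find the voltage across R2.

The load sits in parallel with R2, giving an effective lower resistance R2' = R2·R_L/(R2+R_L) = 1.102 kΩ.
Voltage divider with the loaded lower leg: V_out = 4.03 × 1.102/(30.6 + 1.102) = 4.03 × 0.03475 = 0.1400 V.
(Unloaded it would be 0.153 V; the load pulls it down.)

V_out ≈ 0.140 V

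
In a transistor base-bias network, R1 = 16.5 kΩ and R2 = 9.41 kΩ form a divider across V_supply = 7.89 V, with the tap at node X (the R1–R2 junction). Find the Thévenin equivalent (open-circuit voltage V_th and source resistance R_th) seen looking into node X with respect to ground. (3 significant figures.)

Open-circuit (no load on X): V_th = V_supply · R2/(R1 + R2) = 7.89 × 9.41/(16.50 + 9.41) = 2.865 V.
Zeroing V_supply shorts the top of R1 to ground, so R_th = R1 ‖ R2 = 5.992 kΩ.

V_th ≈ 2.87 V, R_th ≈ 5.99 kΩ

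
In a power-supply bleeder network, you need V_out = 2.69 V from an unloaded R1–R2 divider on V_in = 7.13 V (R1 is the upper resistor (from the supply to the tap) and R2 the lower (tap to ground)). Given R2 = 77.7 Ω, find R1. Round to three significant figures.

R1 ≈ 128 Ω

V_out/V_in = R2/(R1+R2) = 0.3773.
R1 = R2·(1/k − 1) = 77.7 × 1.651 = 128.2 Ω.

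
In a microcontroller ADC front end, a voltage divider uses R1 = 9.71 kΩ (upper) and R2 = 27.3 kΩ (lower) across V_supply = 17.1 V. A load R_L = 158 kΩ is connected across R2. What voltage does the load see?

V_out ≈ 12.1 V

R2 ‖ R_L = (27.3 × 158)/(27.3 + 158) = 23.28 kΩ.
Then V_out = V_supply · R2'/(R1 + R2') = 17.1 × 23.28/32.99 = 12.07 V.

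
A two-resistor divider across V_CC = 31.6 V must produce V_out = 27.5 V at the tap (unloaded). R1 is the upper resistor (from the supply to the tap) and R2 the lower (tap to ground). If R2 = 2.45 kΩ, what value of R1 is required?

R1 ≈ 0.365 kΩ

The divider ratio is R2/(R1+R2) = 27.5/31.6 = 0.8703.
Rearranging, R1 = R2·(1−k)/k = 2.45 × 0.1491 = 0.3653 kΩ.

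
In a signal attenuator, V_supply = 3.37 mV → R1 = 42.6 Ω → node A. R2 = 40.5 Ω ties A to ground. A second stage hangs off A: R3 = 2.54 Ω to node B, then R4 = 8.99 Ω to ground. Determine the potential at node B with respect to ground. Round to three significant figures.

Node A sees R2 in parallel with the series input of stage 2, R3 + R4 = 11.53 Ω.
R2 ‖ (R3+R4) = 8.975 Ω.
First divider: V_A = V_supply · 8.975/(42.6 + 8.975) = 0.5864 mV.
Stage 2 is unloaded, so V_B = V_A · R4/(R3+R4) = 0.5864 × 8.99/11.53 = 0.4572 mV.

V_B ≈ 0.457 mV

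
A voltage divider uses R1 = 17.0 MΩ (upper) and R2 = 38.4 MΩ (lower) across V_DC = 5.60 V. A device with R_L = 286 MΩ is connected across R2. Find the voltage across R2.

R2 ‖ R_L = (38.4 × 286)/(38.4 + 286) = 33.85 MΩ.
Then V_out = V_DC · R2'/(R1 + R2') = 5.60 × 33.85/50.85 = 3.728 V.
(Unloaded it would be 3.88 V; the load pulls it down.)

V_out ≈ 3.73 V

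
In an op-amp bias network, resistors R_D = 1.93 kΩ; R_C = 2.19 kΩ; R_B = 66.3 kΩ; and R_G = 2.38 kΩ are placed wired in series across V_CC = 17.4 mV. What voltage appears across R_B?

ΣR = 1.93 + 2.19 + 66.3 + 2.38 = 72.80 kΩ.
Voltage divider: V = V_CC · (66.30 / 72.80) = 17.4 × 0.9107 = 15.85 mV.

V ≈ 15.8 mV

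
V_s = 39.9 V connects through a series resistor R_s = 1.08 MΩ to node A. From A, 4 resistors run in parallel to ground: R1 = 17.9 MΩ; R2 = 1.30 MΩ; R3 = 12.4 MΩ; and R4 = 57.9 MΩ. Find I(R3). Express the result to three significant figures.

Combine the parallel branches: R_p = (1/17.9 + 1/1.30 + 1/12.4 + 1/57.9)⁻¹ = 1.083 MΩ.
Node voltage V_A = V_s · R_p/(R_s + R_p) = 39.9 × 0.5008 = 19.98 V.
I(R3) = V_A / R3 = 19.98/12.4 = 1.611 µA.
(Check via current divider: I_total = 18.44 µA; share G_k/ΣG = 0.08737 → same result.)

I ≈ 1.61 µA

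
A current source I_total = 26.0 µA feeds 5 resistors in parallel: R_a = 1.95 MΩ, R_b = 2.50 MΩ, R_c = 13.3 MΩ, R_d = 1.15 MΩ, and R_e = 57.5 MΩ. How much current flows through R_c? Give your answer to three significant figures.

Total conductance ΣG = 1/1.95 + 1/2.50 + 1/13.3 + 1/1.15 + 1/57.5 = 1.875 (units of 1/MΩ).
By the current-divider rule, I = I_total · G_k/ΣG = 26.0 × 0.04010 = 1.043 µA.

I ≈ 1.04 µA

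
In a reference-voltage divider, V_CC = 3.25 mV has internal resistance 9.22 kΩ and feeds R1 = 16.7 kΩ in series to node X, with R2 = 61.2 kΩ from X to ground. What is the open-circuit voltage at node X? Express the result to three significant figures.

V_th ≈ 2.28 mV

R1' = 9.22 + 16.7 = 25.92 kΩ (source resistance + R1).
With X open, the divider is unloaded: V_th = 3.25 × 61.2/87.12 = 2.283 mV.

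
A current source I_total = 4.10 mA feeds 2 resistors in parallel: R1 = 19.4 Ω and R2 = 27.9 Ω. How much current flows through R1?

I ≈ 2.42 mA

With just two branches, the current splits inversely with resistance.
I(R1) = 4.10 × 27.9/(19.4 + 27.9) = 4.10 × 0.5899 = 2.418 mA.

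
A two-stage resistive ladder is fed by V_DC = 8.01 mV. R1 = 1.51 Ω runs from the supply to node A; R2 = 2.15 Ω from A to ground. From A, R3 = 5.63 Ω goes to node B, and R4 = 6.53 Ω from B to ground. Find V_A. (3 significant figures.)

V_A ≈ 4.39 mV

Looking into the second stage from A: R3 + R4 = 12.16 Ω appears in parallel with R2.
Effective lower resistance at A: R2 ‖ 12.16 = 1.827 Ω.
So V_A = 8.01 × 0.5475 = 4.385 mV.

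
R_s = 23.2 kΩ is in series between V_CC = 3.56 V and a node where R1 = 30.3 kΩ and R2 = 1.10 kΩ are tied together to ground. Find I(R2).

Combine the parallel branches: R_p = (1/30.3 + 1/1.10)⁻¹ = 1.061 kΩ.
Node voltage V_A = V_CC · R_p/(R_s + R_p) = 3.56 × 0.04375 = 0.1558 V.
I(R2) = V_A / R2 = 0.1558/1.10 = 0.1416 mA.

I ≈ 0.142 mA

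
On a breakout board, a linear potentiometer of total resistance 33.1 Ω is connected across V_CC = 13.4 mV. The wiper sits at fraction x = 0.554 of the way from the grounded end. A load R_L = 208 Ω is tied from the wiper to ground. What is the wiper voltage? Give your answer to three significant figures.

V_out ≈ 7.14 mV

The pot divides into 14.76 Ω above the wiper and 18.34 Ω below.
(x·R_p) ‖ R_L = 16.85 Ω.
V_out = 13.4 × 16.85/(14.76 + 16.85) = 7.143 mV.
(Unloaded: V_out = x·V_CC = 7.42 mV.)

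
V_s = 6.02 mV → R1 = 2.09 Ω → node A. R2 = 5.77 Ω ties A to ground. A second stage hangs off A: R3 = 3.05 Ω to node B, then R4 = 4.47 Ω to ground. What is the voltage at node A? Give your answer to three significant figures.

Node A sees R2 in parallel with the series input of stage 2, R3 + R4 = 7.520 Ω.
Effective lower resistance at A: R2 ‖ 7.520 = 3.265 Ω.
V_A = 6.02 × 3.265/(2.09 + 3.265) = 3.670 mV.

V_A ≈ 3.67 mV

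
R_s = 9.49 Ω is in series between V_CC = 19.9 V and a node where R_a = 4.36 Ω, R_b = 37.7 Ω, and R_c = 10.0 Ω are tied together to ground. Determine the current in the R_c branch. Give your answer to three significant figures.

Equivalent of the parallel group: R_p = 2.810 Ω.
V_A = 19.9 × 2.810/12.30 = 4.546 V.
Branch current I = V_A/R_c = 4.546/10.0 = 0.4546 A.
(Check via current divider: I_total = 1.618 A; share G_k/ΣG = 0.2810 → same result.)

I ≈ 0.455 A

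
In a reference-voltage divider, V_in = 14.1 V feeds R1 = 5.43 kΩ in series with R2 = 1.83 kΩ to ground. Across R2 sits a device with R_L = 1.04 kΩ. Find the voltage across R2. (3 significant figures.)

V_out ≈ 1.53 V

First combine the lower leg with the load: R2 ‖ R_L = 0.6631 kΩ.
Now apply the divider: V_out = 14.1 × 0.1088 = 1.535 V.
(Unloaded it would be 3.55 V; the load pulls it down.)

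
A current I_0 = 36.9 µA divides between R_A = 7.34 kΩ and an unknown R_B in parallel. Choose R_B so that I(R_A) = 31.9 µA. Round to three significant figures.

R_B ≈ 46.8 kΩ

In a two-way split, I_A/I_0 = R_B/(R_A + R_B).
With f = 0.8645, R_B = R_A · f/(1−f) = 7.34 × 6.380 = 46.83 kΩ.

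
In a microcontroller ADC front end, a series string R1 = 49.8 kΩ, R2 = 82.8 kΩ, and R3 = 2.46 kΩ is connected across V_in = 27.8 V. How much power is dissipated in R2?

P ≈ 3.51 mW

ΣR = 135.1 kΩ → I = 27.8/135.1 = 0.2058 mA.
P(R2) = I²·R2 = (0.2058)² × 82.8 = 3.508 mW.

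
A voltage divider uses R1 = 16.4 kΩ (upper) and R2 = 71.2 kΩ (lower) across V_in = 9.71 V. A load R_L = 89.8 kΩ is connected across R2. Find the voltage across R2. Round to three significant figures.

First combine the lower leg with the load: R2 ‖ R_L = 39.71 kΩ.
Now apply the divider: V_out = 9.71 × 0.7077 = 6.872 V.
(Unloaded it would be 7.89 V; the load pulls it down.)

V_out ≈ 6.87 V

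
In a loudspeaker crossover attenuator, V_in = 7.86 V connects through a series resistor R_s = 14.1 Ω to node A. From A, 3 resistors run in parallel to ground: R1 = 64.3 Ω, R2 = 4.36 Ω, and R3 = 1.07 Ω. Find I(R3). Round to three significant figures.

Combine the parallel branches: R_p = (1/64.3 + 1/4.36 + 1/1.07)⁻¹ = 0.8478 Ω.
V_A by voltage divider: V_A = 7.86 × 0.8478/(14.1 + 0.8478) = 0.4458 V.
I(R3) = V_A / R3 = 0.4458/1.07 = 0.4166 A.

I ≈ 0.417 A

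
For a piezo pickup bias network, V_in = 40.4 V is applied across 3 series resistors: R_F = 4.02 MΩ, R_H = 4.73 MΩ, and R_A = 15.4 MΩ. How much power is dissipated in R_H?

ΣR = 24.15 MΩ → I = 40.4/24.15 = 1.673 µA.
P = I²R = 2.799 × 4.73 = 13.24 µW.

P ≈ 13.2 µW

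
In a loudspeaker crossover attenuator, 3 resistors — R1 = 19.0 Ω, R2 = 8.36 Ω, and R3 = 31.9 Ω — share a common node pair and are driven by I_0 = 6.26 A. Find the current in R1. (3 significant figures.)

Conductances: ΣG = 1/19.0 + 1/8.36 + 1/31.9 = 0.2036 (1/Ω).
Current divider: I(R1) = I_0 · G_k/ΣG = 6.26 × (0.05263/0.2036) = 6.26 × 0.2585 = 1.618 A.

I ≈ 1.62 A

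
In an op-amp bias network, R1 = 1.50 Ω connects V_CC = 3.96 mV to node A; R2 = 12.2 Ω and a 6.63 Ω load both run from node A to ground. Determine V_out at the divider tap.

The load sits in parallel with R2, giving an effective lower resistance R2' = R2·R_L/(R2+R_L) = 4.296 Ω.
Voltage divider with the loaded lower leg: V_out = 3.96 × 4.296/(1.50 + 4.296) = 3.96 × 0.7412 = 2.935 mV.

V_out ≈ 2.94 mV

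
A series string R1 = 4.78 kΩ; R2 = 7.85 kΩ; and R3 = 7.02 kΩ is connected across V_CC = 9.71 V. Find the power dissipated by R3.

ΣR = 19.65 kΩ → I = 9.71/19.65 = 0.4941 mA.
V(R3) = I·R = 3.469 V; P = V·I = 3.469 × 0.4941 = 1.714 mW.

P ≈ 1.71 mW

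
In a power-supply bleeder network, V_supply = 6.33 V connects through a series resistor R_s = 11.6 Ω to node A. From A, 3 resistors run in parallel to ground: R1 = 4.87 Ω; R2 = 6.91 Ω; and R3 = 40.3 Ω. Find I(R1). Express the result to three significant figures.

Combine the parallel branches: R_p = (1/4.87 + 1/6.91 + 1/40.3)⁻¹ = 2.668 Ω.
V_A = 6.33 × 2.668/14.27 = 1.184 V.
I(R1) = V_A / R1 = 1.184/4.87 = 0.2430 A.
(Equivalently: I_total = 0.4437 A, then current-divider fraction G_k/ΣG = 0.5478.)

I ≈ 0.243 A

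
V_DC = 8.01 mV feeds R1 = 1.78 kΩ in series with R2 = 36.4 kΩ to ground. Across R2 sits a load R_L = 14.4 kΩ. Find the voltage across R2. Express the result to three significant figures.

V_out ≈ 6.83 mV

The load sits in parallel with R2, giving an effective lower resistance R2' = R2·R_L/(R2+R_L) = 10.32 kΩ.
Voltage divider with the loaded lower leg: V_out = 8.01 × 10.32/(1.78 + 10.32) = 8.01 × 0.8529 = 6.831 mV.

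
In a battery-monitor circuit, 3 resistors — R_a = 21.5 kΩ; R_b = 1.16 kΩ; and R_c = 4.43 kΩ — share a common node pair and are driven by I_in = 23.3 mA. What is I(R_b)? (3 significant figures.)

I ≈ 17.7 mA

Conductances: ΣG = 1/21.5 + 1/1.16 + 1/4.43 = 1.134 (1/kΩ).
By the current-divider rule, I = I_in · G_k/ΣG = 23.3 × 0.7600 = 17.71 mA.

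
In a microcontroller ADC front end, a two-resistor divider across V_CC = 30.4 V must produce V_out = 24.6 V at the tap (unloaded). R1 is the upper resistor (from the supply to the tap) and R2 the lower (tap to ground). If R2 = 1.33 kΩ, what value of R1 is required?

R1 ≈ 0.314 kΩ

Required fraction k = V_out/V_CC = 0.8092.
R1 = R2·(1/k − 1) = 1.33 × 0.2358 = 0.3136 kΩ.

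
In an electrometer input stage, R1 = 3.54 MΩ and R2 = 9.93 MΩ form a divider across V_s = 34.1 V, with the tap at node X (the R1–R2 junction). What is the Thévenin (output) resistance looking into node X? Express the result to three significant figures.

R_th ≈ 2.61 MΩ

Looking into X with the source shorted: R_th = R1·R2/(R1+R2) = 3.540 × 9.93/13.47 = 2.610 MΩ.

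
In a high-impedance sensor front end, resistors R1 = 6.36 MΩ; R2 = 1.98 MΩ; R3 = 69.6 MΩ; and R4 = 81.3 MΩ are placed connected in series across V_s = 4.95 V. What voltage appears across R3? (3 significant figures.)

V ≈ 2.16 V

ΣR = 6.36 + 1.98 + 69.6 + 81.3 = 159.2 MΩ.
V = V_s · R/ΣR = 4.95 × 0.4371 = 2.164 V.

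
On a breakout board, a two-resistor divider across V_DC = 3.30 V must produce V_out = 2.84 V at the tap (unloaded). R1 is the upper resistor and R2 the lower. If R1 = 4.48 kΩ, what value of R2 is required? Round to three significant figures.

The divider ratio is R2/(R1+R2) = 2.84/3.30 = 0.8606.
Rearranging, R2 = R1·k/(1−k) = 4.48 × 6.174 = 27.66 kΩ.

R2 ≈ 27.7 kΩ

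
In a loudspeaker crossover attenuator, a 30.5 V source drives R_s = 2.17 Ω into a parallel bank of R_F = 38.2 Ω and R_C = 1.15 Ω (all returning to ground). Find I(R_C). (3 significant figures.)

Combine the parallel branches: R_p = (1/38.2 + 1/1.15)⁻¹ = 1.116 Ω.
Node voltage V_A = V_supply · R_p/(R_s + R_p) = 30.5 × 0.3397 = 10.36 V.
I(R_C) = V_A / R_C = 10.36/1.15 = 9.009 A.
(Check via current divider: I_total = 9.281 A; share G_k/ΣG = 0.9708 → same result.)

I ≈ 9.01 A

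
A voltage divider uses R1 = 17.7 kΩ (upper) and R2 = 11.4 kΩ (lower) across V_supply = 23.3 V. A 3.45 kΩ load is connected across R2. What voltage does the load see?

V_out ≈ 3.03 V

R2 ‖ R_L = (11.4 × 3.45)/(11.4 + 3.45) = 2.648 kΩ.
Voltage divider with the loaded lower leg: V_out = 23.3 × 2.648/(17.7 + 2.648) = 23.3 × 0.1302 = 3.033 V.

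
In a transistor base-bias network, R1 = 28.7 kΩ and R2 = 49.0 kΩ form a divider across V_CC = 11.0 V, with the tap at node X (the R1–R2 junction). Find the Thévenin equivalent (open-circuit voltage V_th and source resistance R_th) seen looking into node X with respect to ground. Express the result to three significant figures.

V_th ≈ 6.94 V, R_th ≈ 18.1 kΩ

Open-circuit (no load on X): V_th = V_CC · R2/(R1 + R2) = 11.0 × 49.0/(28.70 + 49.0) = 6.937 V.
Looking into X with the source shorted: R_th = R1·R2/(R1+R2) = 28.70 × 49.0/77.70 = 18.10 kΩ.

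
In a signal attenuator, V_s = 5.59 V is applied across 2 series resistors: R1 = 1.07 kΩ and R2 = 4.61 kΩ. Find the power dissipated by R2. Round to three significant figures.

P ≈ 4.47 mW

The common current is I = 5.59/5.680 = 0.9842 mA.
V(R2) = I·R = 4.537 V; P = V·I = 4.537 × 0.9842 = 4.465 mW.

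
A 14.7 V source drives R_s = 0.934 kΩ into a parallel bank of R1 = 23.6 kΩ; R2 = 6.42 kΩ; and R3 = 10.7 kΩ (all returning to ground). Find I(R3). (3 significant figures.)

Equivalent of the parallel group: R_p = 3.429 kΩ.
V_A by voltage divider: V_A = 14.7 × 3.429/(0.934 + 3.429) = 11.55 V.
Branch current I = V_A/R3 = 11.55/10.7 = 1.080 mA.
(Equivalently: I_total = 3.369 mA, then current-divider fraction G_k/ΣG = 0.3205.)

I ≈ 1.08 mA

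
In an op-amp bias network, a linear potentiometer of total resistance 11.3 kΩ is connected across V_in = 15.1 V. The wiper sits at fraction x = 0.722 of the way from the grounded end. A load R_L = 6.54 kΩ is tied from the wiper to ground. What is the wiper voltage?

V_out ≈ 8.09 V

The pot divides into 3.141 kΩ above the wiper and 8.159 kΩ below.
(x·R_p) ‖ R_L = 3.630 kΩ.
Then V_out = V_in · 3.630/(3.141 + 3.630) = 8.095 V.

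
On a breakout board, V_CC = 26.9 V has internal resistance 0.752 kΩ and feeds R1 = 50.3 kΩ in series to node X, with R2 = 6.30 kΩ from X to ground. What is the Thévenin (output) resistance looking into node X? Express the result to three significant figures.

R_th ≈ 5.61 kΩ

R1' = 0.752 + 50.3 = 51.05 kΩ (source resistance + R1).
Zeroing V_CC shorts the top of R1' to ground, so R_th = R1' ‖ R2 = 5.608 kΩ.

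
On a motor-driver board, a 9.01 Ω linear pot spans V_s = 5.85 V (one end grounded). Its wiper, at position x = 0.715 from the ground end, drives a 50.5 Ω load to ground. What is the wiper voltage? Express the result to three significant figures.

V_out ≈ 4.04 V

The pot divides into 2.568 Ω above the wiper and 6.442 Ω below.
R_L loads the lower segment: effective lower R = 5.713 Ω.
Loaded-divider output: V_out = 5.85 × 0.6899 = 4.036 V.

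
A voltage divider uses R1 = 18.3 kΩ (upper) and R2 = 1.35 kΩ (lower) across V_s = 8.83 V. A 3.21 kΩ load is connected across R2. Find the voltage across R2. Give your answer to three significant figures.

V_out ≈ 0.436 V

First combine the lower leg with the load: R2 ‖ R_L = 0.9503 kΩ.
Then V_out = V_s · R2'/(R1 + R2') = 8.83 × 0.9503/19.25 = 0.4359 V.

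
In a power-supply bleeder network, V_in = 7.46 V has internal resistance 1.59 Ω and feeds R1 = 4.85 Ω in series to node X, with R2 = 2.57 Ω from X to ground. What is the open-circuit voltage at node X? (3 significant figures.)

R1' = 1.59 + 4.85 = 6.440 Ω (source resistance + R1).
Open-circuit (no load on X): V_th = V_in · R2/(R1' + R2) = 7.46 × 2.57/(6.440 + 2.57) = 2.128 V.

V_th ≈ 2.13 V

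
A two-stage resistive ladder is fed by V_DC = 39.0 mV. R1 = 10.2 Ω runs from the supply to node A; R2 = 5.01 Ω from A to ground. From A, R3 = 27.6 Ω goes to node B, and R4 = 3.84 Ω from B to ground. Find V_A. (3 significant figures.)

V_A ≈ 11.6 mV

The second stage (R3 + R4 = 31.44 Ω) loads node A in parallel with R2.
R2 ‖ (R3+R4) = 4.321 Ω.
V_A = 39.0 × 4.321/(10.2 + 4.321) = 11.61 mV.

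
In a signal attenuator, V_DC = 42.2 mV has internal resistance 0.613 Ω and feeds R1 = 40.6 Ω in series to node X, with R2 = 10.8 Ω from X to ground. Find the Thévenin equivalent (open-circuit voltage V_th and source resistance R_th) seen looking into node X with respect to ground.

V_th ≈ 8.76 mV, R_th ≈ 8.56 Ω

R1' = 0.613 + 40.6 = 41.21 Ω (source resistance + R1).
V_th is the unloaded tap voltage: V_DC · R2/(R1'+R2) = 42.2 × 0.2076 = 8.762 mV.
With V_DC suppressed (replaced by a short), R_th = R1' ‖ R2 = (41.21 × 10.8)/(41.21 + 10.8) = 8.557 Ω.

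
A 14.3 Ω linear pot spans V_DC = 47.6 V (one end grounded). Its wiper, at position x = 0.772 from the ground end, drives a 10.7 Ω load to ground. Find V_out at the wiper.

Lower segment x·R_p = 11.04 Ω; upper segment (1−x)·R_p = 3.260 Ω.
(x·R_p) ‖ R_L = 5.434 Ω.
V_out = 47.6 × 5.434/(3.260 + 5.434) = 29.75 V.

V_out ≈ 29.7 V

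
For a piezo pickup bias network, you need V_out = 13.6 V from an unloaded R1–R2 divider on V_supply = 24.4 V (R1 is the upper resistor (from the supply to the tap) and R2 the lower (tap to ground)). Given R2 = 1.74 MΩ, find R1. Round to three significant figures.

R1 ≈ 1.38 MΩ

The divider ratio is R2/(R1+R2) = 13.6/24.4 = 0.5574.
So R1 = R2 · (V_supply/V_out − 1) = 1.74 × (24.4/13.6 − 1) = 1.74 × 0.7941 = 1.382 MΩ.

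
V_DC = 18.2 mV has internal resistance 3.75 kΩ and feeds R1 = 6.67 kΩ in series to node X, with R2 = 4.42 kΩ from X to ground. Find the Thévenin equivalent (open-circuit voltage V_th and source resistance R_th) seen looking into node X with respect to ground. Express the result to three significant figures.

R1' = 3.75 + 6.67 = 10.42 kΩ (source resistance + R1).
Open-circuit (no load on X): V_th = V_DC · R2/(R1' + R2) = 18.2 × 4.42/(10.42 + 4.42) = 5.421 mV.
Looking into X with the source shorted: R_th = R1'·R2/(R1'+R2) = 10.42 × 4.42/14.84 = 3.104 kΩ.

V_th ≈ 5.42 mV, R_th ≈ 3.10 kΩ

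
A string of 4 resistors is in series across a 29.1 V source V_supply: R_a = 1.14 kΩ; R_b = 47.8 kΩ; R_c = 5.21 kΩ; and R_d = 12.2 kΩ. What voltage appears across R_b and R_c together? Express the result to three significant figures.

V ≈ 23.2 V

Series total: ΣR = 1.14 + 47.8 + 5.21 + 12.2 = 66.35 kΩ.
R_{R_b..R_c} = 47.8 + 5.21 = 53.01 kΩ.
Voltage divider: V = V_supply · (53.01 / 66.35) = 29.1 × 0.7989 = 23.25 V.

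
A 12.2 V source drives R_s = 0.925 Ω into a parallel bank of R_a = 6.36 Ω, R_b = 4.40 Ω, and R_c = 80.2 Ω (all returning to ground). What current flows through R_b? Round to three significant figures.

Equivalent of the parallel group: R_p = 2.519 Ω.
V_A = 12.2 × 2.519/3.444 = 8.923 V.
Branch current I = V_A/R_b = 8.923/4.40 = 2.028 A.

I ≈ 2.03 A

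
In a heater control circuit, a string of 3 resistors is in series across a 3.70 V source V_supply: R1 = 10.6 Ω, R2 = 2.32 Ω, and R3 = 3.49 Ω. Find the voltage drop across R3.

V ≈ 0.787 V

ΣR = 10.6 + 2.32 + 3.49 = 16.41 Ω.
V = V_supply · R/ΣR = 3.70 × 0.2127 = 0.7869 V.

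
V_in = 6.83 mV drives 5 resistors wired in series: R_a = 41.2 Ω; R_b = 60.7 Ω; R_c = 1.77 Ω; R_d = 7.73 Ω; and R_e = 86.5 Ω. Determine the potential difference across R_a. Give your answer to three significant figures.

Series total: ΣR = 41.2 + 60.7 + 1.77 + 7.73 + 86.5 = 197.9 Ω.
V = V_in · R/ΣR = 6.83 × 0.2082 = 1.422 mV.

V ≈ 1.42 mV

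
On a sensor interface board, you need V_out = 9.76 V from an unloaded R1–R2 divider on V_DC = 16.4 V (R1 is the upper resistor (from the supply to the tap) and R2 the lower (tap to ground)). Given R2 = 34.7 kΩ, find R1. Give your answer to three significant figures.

R1 ≈ 23.6 kΩ

Required fraction k = V_out/V_DC = 0.5951.
Rearranging, R1 = R2·(1−k)/k = 34.7 × 0.6803 = 23.61 kΩ.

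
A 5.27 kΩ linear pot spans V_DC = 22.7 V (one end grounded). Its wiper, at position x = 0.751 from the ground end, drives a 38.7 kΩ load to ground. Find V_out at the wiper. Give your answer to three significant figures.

V_out ≈ 16.6 V

Lower segment x·R_p = 3.958 kΩ; upper segment (1−x)·R_p = 1.312 kΩ.
R_L loads the lower segment: effective lower R = 3.591 kΩ.
V_out = 22.7 × 3.591/(1.312 + 3.591) = 16.62 V.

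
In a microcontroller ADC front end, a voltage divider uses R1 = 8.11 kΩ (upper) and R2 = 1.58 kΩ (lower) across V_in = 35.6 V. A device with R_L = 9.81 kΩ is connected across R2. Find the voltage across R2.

R2 ‖ R_L = (1.58 × 9.81)/(1.58 + 9.81) = 1.361 kΩ.
Now apply the divider: V_out = 35.6 × 0.1437 = 5.115 V.

V_out ≈ 5.12 V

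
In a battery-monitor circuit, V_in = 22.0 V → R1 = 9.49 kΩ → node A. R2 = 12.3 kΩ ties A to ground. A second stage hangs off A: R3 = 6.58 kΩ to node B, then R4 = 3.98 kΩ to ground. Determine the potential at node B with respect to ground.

V_B ≈ 3.11 V

The second stage (R3 + R4 = 10.56 kΩ) loads node A in parallel with R2.
R2 ‖ (R3+R4) = 5.682 kΩ.
V_A = 22.0 × 5.682/(9.49 + 5.682) = 8.239 V.
V_B = V_A × 0.3769 = 3.105 V.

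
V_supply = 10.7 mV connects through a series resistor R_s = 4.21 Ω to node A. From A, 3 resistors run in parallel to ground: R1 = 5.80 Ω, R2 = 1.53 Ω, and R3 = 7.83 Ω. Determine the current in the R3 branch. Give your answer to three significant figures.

I ≈ 0.272 mA

Equivalent of the parallel group: R_p = 1.049 Ω.
V_A by voltage divider: V_A = 10.7 × 1.049/(4.21 + 1.049) = 2.134 mV.
Branch current I = V_A/R3 = 2.134/7.83 = 0.2725 mA.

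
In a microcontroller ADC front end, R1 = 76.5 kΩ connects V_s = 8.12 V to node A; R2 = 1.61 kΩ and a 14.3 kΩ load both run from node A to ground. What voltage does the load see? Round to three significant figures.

R2 ‖ R_L = (1.61 × 14.3)/(1.61 + 14.3) = 1.447 kΩ.
Now apply the divider: V_out = 8.12 × 0.01856 = 0.1507 V.

V_out ≈ 0.151 V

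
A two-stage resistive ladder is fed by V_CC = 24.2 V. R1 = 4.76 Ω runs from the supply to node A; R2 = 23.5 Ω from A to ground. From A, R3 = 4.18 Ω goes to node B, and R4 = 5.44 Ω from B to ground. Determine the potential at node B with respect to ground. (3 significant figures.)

V_B ≈ 8.06 V

The second stage (R3 + R4 = 9.620 Ω) loads node A in parallel with R2.
Effective lower resistance at A: R2 ‖ 9.620 = 6.826 Ω.
So V_A = 24.2 × 0.5892 = 14.26 V.
Stage 2 is unloaded, so V_B = V_A · R4/(R3+R4) = 14.26 × 5.44/9.620 = 8.062 V.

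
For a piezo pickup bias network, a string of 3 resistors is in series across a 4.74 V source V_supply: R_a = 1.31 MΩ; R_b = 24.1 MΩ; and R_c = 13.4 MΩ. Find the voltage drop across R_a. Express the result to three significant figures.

ΣR = 1.31 + 24.1 + 13.4 = 38.81 MΩ.
Voltage divider: V = V_supply · (1.310 / 38.81) = 4.74 × 0.03375 = 0.1600 V.

V ≈ 0.160 V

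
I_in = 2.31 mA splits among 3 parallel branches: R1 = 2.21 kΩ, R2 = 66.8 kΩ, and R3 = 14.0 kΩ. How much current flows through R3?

I ≈ 0.306 mA

Total conductance ΣG = 1/2.21 + 1/66.8 + 1/14.0 = 0.5389 (units of 1/kΩ).
By the current-divider rule, I = I_in · G_k/ΣG = 2.31 × 0.1325 = 0.3062 mA.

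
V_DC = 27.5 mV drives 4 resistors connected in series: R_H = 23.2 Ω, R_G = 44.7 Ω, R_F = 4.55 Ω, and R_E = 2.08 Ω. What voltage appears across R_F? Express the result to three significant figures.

Total series resistance ΣR = 23.2 + 44.7 + 4.55 + 2.08 = 74.53 Ω.
By the voltage-divider rule, V = 27.5 × 4.550/74.53 = 1.679 mV.

V ≈ 1.68 mV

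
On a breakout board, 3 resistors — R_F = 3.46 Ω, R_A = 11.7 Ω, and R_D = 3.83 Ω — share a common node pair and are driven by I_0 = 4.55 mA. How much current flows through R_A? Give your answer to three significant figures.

Conductances: ΣG = 1/3.46 + 1/11.7 + 1/3.83 = 0.6356 (1/Ω).
By the current-divider rule, I = I_0 · G_k/ΣG = 4.55 × 0.1345 = 0.6119 mA.

I ≈ 0.612 mA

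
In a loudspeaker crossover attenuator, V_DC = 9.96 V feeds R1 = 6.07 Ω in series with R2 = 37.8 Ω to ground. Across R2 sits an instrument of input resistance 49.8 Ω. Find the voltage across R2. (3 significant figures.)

R2 ‖ R_L = (37.8 × 49.8)/(37.8 + 49.8) = 21.49 Ω.
Voltage divider with the loaded lower leg: V_out = 9.96 × 21.49/(6.07 + 21.49) = 9.96 × 0.7797 = 7.766 V.

V_out ≈ 7.77 V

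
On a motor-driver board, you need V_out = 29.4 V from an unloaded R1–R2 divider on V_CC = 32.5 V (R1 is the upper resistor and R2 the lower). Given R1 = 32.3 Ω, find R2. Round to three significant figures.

The divider ratio is R2/(R1+R2) = 29.4/32.5 = 0.9046.
So R2 = R1 · V_out/(V_CC − V_out) = 32.3 × 29.4/(32.5 − 29.4) = 32.3 × 9.484 = 306.3 Ω.

R2 ≈ 306 Ω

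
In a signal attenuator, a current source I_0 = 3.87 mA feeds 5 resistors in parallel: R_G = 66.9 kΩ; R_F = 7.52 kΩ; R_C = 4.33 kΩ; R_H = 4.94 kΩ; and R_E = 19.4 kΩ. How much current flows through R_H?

Conductances: ΣG = 1/66.9 + 1/7.52 + 1/4.33 + 1/4.94 + 1/19.4 = 0.6328 (1/kΩ).
By the current-divider rule, I = I_0 · G_k/ΣG = 3.87 × 0.3199 = 1.238 mA.

I ≈ 1.24 mA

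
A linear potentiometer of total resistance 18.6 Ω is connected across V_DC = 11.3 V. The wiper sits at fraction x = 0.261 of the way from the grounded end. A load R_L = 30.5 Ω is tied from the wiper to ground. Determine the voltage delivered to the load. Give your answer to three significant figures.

V_out ≈ 2.64 V

Lower segment x·R_p = 4.855 Ω; upper segment (1−x)·R_p = 13.75 Ω.
(x·R_p) ‖ R_L = 4.188 Ω.
Loaded-divider output: V_out = 11.3 × 0.2335 = 2.639 V.
(Unloaded: V_out = x·V_DC = 2.95 V.)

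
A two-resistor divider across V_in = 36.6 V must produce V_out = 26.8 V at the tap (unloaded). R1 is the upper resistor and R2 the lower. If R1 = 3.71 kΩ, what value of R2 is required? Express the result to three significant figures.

The divider ratio is R2/(R1+R2) = 26.8/36.6 = 0.7322.
R2 = R1 · 0.7322/(1 − 0.7322) = 10.15 kΩ.

R2 ≈ 10.1 kΩ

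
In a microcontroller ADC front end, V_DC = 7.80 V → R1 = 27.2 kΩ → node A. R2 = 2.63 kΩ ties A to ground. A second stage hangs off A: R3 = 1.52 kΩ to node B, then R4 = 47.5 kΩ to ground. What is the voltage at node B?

V_B ≈ 0.635 V

Node A sees R2 in parallel with the series input of stage 2, R3 + R4 = 49.02 kΩ.
R2 ‖ (R3+R4) = 2.496 kΩ.
First divider: V_A = V_DC · 2.496/(27.2 + 2.496) = 0.6556 V.
Then the unloaded second divider: V_B = V_A × R4/(R3+R4) = 0.6556 × 0.9690 = 0.6353 V.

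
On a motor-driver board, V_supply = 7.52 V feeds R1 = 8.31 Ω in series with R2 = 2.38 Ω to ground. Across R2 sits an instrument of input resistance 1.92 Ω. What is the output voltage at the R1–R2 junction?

V_out ≈ 0.853 V

R2 ‖ R_L = (2.38 × 1.92)/(2.38 + 1.92) = 1.063 Ω.
Then V_out = V_supply · R2'/(R1 + R2') = 7.52 × 1.063/9.373 = 0.8526 V.
(Unloaded it would be 1.67 V; the load pulls it down.)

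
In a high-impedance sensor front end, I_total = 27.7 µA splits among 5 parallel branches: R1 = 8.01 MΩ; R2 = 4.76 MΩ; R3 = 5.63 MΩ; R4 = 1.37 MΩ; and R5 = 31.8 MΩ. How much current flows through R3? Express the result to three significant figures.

I ≈ 3.86 µA

Conductances: ΣG = 1/8.01 + 1/4.76 + 1/5.63 + 1/1.37 + 1/31.8 = 1.274 (1/MΩ).
By the current-divider rule, I = I_total · G_k/ΣG = 27.7 × 0.1394 = 3.862 µA.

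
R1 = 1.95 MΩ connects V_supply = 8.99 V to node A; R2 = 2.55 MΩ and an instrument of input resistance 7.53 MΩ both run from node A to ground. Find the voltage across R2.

First combine the lower leg with the load: R2 ‖ R_L = 1.905 MΩ.
Then V_out = V_supply · R2'/(R1 + R2') = 8.99 × 1.905/3.855 = 4.442 V.

V_out ≈ 4.44 V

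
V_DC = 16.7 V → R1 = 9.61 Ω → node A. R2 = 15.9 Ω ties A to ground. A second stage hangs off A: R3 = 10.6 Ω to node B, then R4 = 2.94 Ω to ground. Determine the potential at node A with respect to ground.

V_A ≈ 7.22 V

Node A sees R2 in parallel with the series input of stage 2, R3 + R4 = 13.54 Ω.
Effective lower resistance at A: R2 ‖ 13.54 = 7.313 Ω.
So V_A = 16.7 × 0.4321 = 7.216 V.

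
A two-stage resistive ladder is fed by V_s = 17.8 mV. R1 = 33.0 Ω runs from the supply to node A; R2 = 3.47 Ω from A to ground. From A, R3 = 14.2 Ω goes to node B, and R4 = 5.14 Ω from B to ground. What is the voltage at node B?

V_B ≈ 0.387 mV

Looking into the second stage from A: R3 + R4 = 19.34 Ω appears in parallel with R2.
R2 ‖ (R3+R4) = 2.942 Ω.
So V_A = 17.8 × 0.08186 = 1.457 mV.
V_B = V_A × 0.2658 = 0.3872 mV.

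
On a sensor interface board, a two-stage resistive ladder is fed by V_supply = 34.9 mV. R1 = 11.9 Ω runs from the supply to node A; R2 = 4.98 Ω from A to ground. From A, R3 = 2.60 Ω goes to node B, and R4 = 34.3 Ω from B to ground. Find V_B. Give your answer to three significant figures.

Looking into the second stage from A: R3 + R4 = 36.90 Ω appears in parallel with R2.
Effective lower resistance at A: R2 ‖ 36.90 = 4.388 Ω.
V_A = 34.9 × 4.388/(11.9 + 4.388) = 9.402 mV.
Stage 2 is unloaded, so V_B = V_A · R4/(R3+R4) = 9.402 × 34.3/36.90 = 8.739 mV.

V_B ≈ 8.74 mV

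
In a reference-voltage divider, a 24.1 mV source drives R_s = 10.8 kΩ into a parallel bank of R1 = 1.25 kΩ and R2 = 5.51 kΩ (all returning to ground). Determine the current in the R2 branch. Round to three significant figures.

I ≈ 0.377 µA

Combine the parallel branches: R_p = (1/1.25 + 1/5.51)⁻¹ = 1.019 kΩ.
V_A = 24.1 × 1.019/11.82 = 2.078 mV.
I(R2) = V_A / R2 = 2.078/5.51 = 0.3771 µA.
(Equivalently: I_total = 2.039 µA, then current-divider fraction G_k/ΣG = 0.1849.)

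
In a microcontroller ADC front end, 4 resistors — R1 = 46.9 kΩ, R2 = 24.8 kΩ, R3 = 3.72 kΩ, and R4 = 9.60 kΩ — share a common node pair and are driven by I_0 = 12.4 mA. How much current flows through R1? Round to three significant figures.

Conductances: ΣG = 1/46.9 + 1/24.8 + 1/3.72 + 1/9.60 = 0.4346 (1/kΩ).
Current divider: I(R1) = I_0 · G_k/ΣG = 12.4 × (0.02132/0.4346) = 12.4 × 0.04906 = 0.6083 mA.

I ≈ 0.608 mA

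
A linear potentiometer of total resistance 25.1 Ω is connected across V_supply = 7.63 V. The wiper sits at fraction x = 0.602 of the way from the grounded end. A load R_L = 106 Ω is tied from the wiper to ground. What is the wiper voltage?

V_out ≈ 4.35 V

The pot divides into 9.990 Ω above the wiper and 15.11 Ω below.
Lower segment in parallel with the load: 15.11 ‖ 106 = 13.22 Ω.
V_out = 7.63 × 13.22/(9.990 + 13.22) = 4.347 V.
(Unloaded: V_out = x·V_supply = 4.59 V.)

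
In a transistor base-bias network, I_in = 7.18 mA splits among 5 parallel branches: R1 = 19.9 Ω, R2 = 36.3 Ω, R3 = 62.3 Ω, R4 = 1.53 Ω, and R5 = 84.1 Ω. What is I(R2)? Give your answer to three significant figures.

Total conductance ΣG = 1/19.9 + 1/36.3 + 1/62.3 + 1/1.53 + 1/84.1 = 0.7593 (units of 1/Ω).
By the current-divider rule, I = I_in · G_k/ΣG = 7.18 × 0.03628 = 0.2605 mA.

I ≈ 0.260 mA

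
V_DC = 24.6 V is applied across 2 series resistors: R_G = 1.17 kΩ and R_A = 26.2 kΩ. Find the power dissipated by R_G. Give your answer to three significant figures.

Series current I = V_DC/ΣR = 24.6/27.37 = 0.8988 mA.
P(R_G) = I²·R_G = (0.8988)² × 1.17 = 0.9452 mW.

P ≈ 0.945 mW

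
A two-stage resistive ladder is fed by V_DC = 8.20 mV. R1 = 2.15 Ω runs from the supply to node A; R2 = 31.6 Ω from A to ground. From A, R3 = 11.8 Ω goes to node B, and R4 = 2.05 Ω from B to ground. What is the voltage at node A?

V_A ≈ 6.70 mV

Looking into the second stage from A: R3 + R4 = 13.85 Ω appears in parallel with R2.
R2 ‖ (R3+R4) = 9.629 Ω.
First divider: V_A = V_DC · 9.629/(2.15 + 9.629) = 6.703 mV.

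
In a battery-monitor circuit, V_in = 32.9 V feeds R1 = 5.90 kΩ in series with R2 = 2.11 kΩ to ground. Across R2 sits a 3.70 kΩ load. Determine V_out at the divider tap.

The load sits in parallel with R2, giving an effective lower resistance R2' = R2·R_L/(R2+R_L) = 1.344 kΩ.
Now apply the divider: V_out = 32.9 × 0.1855 = 6.103 V.
(Unloaded it would be 8.67 V; the load pulls it down.)

V_out ≈ 6.10 V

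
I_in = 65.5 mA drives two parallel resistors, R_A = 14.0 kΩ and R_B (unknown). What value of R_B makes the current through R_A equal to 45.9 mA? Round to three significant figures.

R_B ≈ 32.8 kΩ

In a two-way split, I_A/I_in = R_B/(R_A + R_B).
With f = 0.7008, R_B = R_A · f/(1−f) = 14.0 × 2.342 = 32.79 kΩ.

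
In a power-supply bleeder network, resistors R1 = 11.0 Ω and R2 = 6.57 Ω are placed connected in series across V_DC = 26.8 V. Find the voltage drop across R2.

ΣR = 11.0 + 6.57 = 17.57 Ω.
V = V_DC · R/ΣR = 26.8 × 0.3739 = 10.02 V.

V ≈ 10.0 V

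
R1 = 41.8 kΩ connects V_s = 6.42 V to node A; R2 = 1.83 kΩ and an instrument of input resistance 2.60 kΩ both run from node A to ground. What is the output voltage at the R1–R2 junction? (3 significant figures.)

V_out ≈ 0.161 V

The load sits in parallel with R2, giving an effective lower resistance R2' = R2·R_L/(R2+R_L) = 1.074 kΩ.
Voltage divider with the loaded lower leg: V_out = 6.42 × 1.074/(41.8 + 1.074) = 6.42 × 0.02505 = 0.1608 V.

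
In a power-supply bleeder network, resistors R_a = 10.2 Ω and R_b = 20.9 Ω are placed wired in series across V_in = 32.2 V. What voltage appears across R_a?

V ≈ 10.6 V

Total series resistance ΣR = 10.2 + 20.9 = 31.10 Ω.
V = V_in · R/ΣR = 32.2 × 0.3280 = 10.56 V.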